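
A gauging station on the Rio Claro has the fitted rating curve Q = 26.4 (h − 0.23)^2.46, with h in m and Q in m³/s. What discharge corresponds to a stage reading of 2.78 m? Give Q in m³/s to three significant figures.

Q = 26.4 × (2.78 − 0.23)^2.46 = 26.4 × 2.55^2.46 = 264.1 m³/s

264 m³/s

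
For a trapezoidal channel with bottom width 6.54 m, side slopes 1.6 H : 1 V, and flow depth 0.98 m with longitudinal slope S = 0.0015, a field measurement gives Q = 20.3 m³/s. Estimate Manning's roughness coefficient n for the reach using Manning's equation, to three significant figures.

A = (b + z·y)·y = (6.54 + 1.6×0.98)×0.98 = 7.946 m²
P = b + 2y√(1+z²) = 6.54 + 2×0.98×√(1+1.6²) = 10.24 m
R = A/P = 7.946/10.24 = 0.7761 m
n = (1/Q)·A·R^(2/3)·S^(1/2) = (1/20.3) × 7.946 × 0.8445 × 0.03873 = 0.01280

0.0128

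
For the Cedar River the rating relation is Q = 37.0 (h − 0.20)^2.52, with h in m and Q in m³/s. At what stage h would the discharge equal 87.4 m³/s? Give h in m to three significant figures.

h − h₀ = (Q/C)^(1/b) = (87.4/37.0)^(1/2.52) = 1.406 m
h = 0.20 + 1.406 = 1.606 m

1.61 m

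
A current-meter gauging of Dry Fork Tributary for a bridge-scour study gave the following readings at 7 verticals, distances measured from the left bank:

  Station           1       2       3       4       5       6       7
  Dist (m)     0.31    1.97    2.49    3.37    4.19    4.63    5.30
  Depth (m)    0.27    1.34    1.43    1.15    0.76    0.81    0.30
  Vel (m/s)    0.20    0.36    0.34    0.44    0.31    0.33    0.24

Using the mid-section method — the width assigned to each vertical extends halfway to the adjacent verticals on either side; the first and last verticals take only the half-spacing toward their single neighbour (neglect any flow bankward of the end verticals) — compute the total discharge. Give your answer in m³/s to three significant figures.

w_1 = (1.97 − 0.31)/2 = 0.83 m; q_1 = 0.20 × 0.27 × 0.83 = 0.04482 m³/s
w_2 = (2.49 − 0.31)/2 = 1.09 m; q_2 = 0.36 × 1.34 × 1.09 = 0.5258 m³/s
w_3 = (3.37 − 1.97)/2 = 0.7 m; q_3 = 0.34 × 1.43 × 0.7 = 0.3403 m³/s
w_4 = (4.19 − 2.49)/2 = 0.85 m; q_4 = 0.44 × 1.15 × 0.85 = 0.4301 m³/s
w_5 = (4.63 − 3.37)/2 = 0.63 m; q_5 = 0.31 × 0.76 × 0.63 = 0.1484 m³/s
w_6 = (5.30 − 4.19)/2 = 0.555 m; q_6 = 0.33 × 0.81 × 0.555 = 0.1484 m³/s
w_7 = (5.30 − 4.63)/2 = 0.335 m; q_7 = 0.24 × 0.30 × 0.335 = 0.02412 m³/s
Q = Σ qᵢ = 1.662 m³/s

1.66 m³/s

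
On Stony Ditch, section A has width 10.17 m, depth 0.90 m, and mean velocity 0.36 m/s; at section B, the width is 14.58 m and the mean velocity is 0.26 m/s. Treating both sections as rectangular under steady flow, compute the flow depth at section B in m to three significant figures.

0.869 m

Q = A₁V₁ = (10.17×0.90) × 0.36 = 3.295 m³/s
d₂ = Q/(b₂ V₂) = 3.295/(14.58×0.26) = 0.8692 m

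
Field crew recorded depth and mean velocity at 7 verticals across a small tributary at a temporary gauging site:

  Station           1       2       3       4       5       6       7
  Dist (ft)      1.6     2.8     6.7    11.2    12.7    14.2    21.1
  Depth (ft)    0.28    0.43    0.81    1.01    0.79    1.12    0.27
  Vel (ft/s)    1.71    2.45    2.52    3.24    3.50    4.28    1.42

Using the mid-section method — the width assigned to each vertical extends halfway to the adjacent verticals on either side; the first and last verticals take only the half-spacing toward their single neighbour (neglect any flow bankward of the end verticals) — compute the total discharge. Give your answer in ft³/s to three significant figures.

47.0 ft³/s

w_1 = (2.8 − 1.6)/2 = 0.6 ft; q_1 = 1.71 × 0.28 × 0.6 = 0.2873 ft³/s
w_2 = (6.7 − 1.6)/2 = 2.55 ft; q_2 = 2.45 × 0.43 × 2.55 = 2.686 ft³/s
w_3 = (11.2 − 2.8)/2 = 4.2 ft; q_3 = 2.52 × 0.81 × 4.2 = 8.573 ft³/s
w_4 = (12.7 − 6.7)/2 = 3 ft; q_4 = 3.24 × 1.01 × 3 = 9.817 ft³/s
w_5 = (14.2 − 11.2)/2 = 1.5 ft; q_5 = 3.50 × 0.79 × 1.5 = 4.148 ft³/s
w_6 = (21.1 − 12.7)/2 = 4.2 ft; q_6 = 4.28 × 1.12 × 4.2 = 20.13 ft³/s
w_7 = (21.1 − 14.2)/2 = 3.45 ft; q_7 = 1.42 × 0.27 × 3.45 = 1.323 ft³/s
Q = Σ qᵢ = 46.97 ft³/s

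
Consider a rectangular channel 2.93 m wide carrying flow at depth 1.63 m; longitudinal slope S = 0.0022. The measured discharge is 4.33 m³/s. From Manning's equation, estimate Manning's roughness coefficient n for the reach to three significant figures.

A = b·y = 2.93 × 1.63 = 4.776 m²
P = b + 2y = 2.93 + 2×1.63 = 6.190 m
R = A/P = 4.776/6.190 = 0.7716 m
n = (1/Q)·A·R^(2/3)·S^(1/2) = (1/4.33) × 4.776 × 0.8412 × 0.04690 = 0.04352

0.0435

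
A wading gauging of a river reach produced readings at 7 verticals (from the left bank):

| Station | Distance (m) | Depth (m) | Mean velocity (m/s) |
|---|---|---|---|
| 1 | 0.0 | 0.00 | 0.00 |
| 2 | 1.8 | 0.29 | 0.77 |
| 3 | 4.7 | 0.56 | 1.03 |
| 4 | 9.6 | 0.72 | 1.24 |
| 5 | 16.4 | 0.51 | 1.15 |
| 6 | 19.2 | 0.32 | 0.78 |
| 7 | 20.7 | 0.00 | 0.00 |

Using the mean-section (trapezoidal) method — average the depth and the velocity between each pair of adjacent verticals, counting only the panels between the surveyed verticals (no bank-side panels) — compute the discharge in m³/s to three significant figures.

11.0 m³/s

Panel 1-2: Δb = 1.8 m, d̄ = (0.00+0.29)/2 = 0.145, v̄ = (0.00+0.77)/2 = 0.385 → q = 1.8×0.145×0.385 = 0.1005 m³/s
Panel 2-3: Δb = 2.9 m, d̄ = (0.29+0.56)/2 = 0.425, v̄ = (0.77+1.03)/2 = 0.9 → q = 2.9×0.425×0.9 = 1.109 m³/s
Panel 3-4: Δb = 4.9 m, d̄ = (0.56+0.72)/2 = 0.64, v̄ = (1.03+1.24)/2 = 1.135 → q = 4.9×0.64×1.135 = 3.559 m³/s
Panel 4-5: Δb = 6.8 m, d̄ = (0.72+0.51)/2 = 0.615, v̄ = (1.24+1.15)/2 = 1.195 → q = 6.8×0.615×1.195 = 4.997 m³/s
Panel 5-6: Δb = 2.8 m, d̄ = (0.51+0.32)/2 = 0.415, v̄ = (1.15+0.78)/2 = 0.965 → q = 2.8×0.415×0.965 = 1.121 m³/s
Panel 6-7: Δb = 1.5 m, d̄ = (0.32+0.00)/2 = 0.16, v̄ = (0.78+0.00)/2 = 0.39 → q = 1.5×0.16×0.39 = 0.09360 m³/s
Q = Σ q = 10.98 m³/s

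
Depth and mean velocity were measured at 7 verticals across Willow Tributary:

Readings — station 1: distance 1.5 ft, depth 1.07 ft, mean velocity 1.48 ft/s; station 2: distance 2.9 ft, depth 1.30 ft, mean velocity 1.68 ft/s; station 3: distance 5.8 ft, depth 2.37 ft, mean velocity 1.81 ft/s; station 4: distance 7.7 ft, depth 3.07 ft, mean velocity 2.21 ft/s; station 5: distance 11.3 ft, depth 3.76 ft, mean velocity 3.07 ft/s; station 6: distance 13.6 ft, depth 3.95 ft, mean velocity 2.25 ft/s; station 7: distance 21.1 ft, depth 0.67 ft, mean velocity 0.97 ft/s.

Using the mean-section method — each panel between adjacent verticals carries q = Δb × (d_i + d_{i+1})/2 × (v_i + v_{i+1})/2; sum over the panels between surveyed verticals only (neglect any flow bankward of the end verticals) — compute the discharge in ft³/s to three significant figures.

106 ft³/s

Panel 1-2: Δb = 1.4 ft, d̄ = (1.07+1.30)/2 = 1.185, v̄ = (1.48+1.68)/2 = 1.58 → q = 1.4×1.185×1.58 = 2.621 ft³/s
Panel 2-3: Δb = 2.9 ft, d̄ = (1.30+2.37)/2 = 1.835, v̄ = (1.68+1.81)/2 = 1.745 → q = 2.9×1.835×1.745 = 9.286 ft³/s
Panel 3-4: Δb = 1.9 ft, d̄ = (2.37+3.07)/2 = 2.72, v̄ = (1.81+2.21)/2 = 2.01 → q = 1.9×2.72×2.01 = 10.39 ft³/s
Panel 4-5: Δb = 3.6 ft, d̄ = (3.07+3.76)/2 = 3.415, v̄ = (2.21+3.07)/2 = 2.64 → q = 3.6×3.415×2.64 = 32.46 ft³/s
Panel 5-6: Δb = 2.3 ft, d̄ = (3.76+3.95)/2 = 3.855, v̄ = (3.07+2.25)/2 = 2.66 → q = 2.3×3.855×2.66 = 23.58 ft³/s
Panel 6-7: Δb = 7.5 ft, d̄ = (3.95+0.67)/2 = 2.31, v̄ = (2.25+0.97)/2 = 1.61 → q = 7.5×2.31×1.61 = 27.89 ft³/s
Q = Σ q = 106.2 ft³/s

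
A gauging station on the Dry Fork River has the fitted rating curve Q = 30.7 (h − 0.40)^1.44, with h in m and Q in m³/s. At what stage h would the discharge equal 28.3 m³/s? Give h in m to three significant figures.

h − h₀ = (Q/C)^(1/b) = (28.3/30.7)^(1/1.44) = 0.9450 m
h = 0.40 + 0.9450 = 1.345 m

1.35 m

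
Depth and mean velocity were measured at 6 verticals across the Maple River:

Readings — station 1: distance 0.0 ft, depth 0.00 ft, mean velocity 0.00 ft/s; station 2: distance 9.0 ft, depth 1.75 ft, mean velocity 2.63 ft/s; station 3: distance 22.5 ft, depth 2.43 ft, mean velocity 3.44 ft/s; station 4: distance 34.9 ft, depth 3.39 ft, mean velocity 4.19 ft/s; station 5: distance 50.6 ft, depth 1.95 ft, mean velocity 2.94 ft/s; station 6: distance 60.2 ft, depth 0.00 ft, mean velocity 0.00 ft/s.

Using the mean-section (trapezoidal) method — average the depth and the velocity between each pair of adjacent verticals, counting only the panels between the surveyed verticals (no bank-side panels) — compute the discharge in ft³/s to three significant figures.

Panel 1-2: Δb = 9 ft, d̄ = (0.00+1.75)/2 = 0.875, v̄ = (0.00+2.63)/2 = 1.315 → q = 9×0.875×1.315 = 10.36 ft³/s
Panel 2-3: Δb = 13.5 ft, d̄ = (1.75+2.43)/2 = 2.09, v̄ = (2.63+3.44)/2 = 3.035 → q = 13.5×2.09×3.035 = 85.63 ft³/s
Panel 3-4: Δb = 12.4 ft, d̄ = (2.43+3.39)/2 = 2.91, v̄ = (3.44+4.19)/2 = 3.815 → q = 12.4×2.91×3.815 = 137.7 ft³/s
Panel 4-5: Δb = 15.7 ft, d̄ = (3.39+1.95)/2 = 2.67, v̄ = (4.19+2.94)/2 = 3.565 → q = 15.7×2.67×3.565 = 149.4 ft³/s
Panel 5-6: Δb = 9.6 ft, d̄ = (1.95+0.00)/2 = 0.975, v̄ = (2.94+0.00)/2 = 1.47 → q = 9.6×0.975×1.47 = 13.76 ft³/s
Q = Σ q = 396.8 ft³/s

397 ft³/s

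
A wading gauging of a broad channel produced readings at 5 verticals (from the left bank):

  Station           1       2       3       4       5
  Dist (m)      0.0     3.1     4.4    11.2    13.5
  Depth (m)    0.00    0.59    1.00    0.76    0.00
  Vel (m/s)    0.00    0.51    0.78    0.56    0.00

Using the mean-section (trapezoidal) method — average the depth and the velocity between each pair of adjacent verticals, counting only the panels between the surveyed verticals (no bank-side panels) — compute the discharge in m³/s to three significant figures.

Panel 1-2: Δb = 3.1 m, d̄ = (0.00+0.59)/2 = 0.295, v̄ = (0.00+0.51)/2 = 0.255 → q = 3.1×0.295×0.255 = 0.2332 m³/s
Panel 2-3: Δb = 1.3 m, d̄ = (0.59+1.00)/2 = 0.795, v̄ = (0.51+0.78)/2 = 0.645 → q = 1.3×0.795×0.645 = 0.6666 m³/s
Panel 3-4: Δb = 6.8 m, d̄ = (1.00+0.76)/2 = 0.88, v̄ = (0.78+0.56)/2 = 0.67 → q = 6.8×0.88×0.67 = 4.009 m³/s
Panel 4-5: Δb = 2.3 m, d̄ = (0.76+0.00)/2 = 0.38, v̄ = (0.56+0.00)/2 = 0.28 → q = 2.3×0.38×0.28 = 0.2447 m³/s
Q = Σ q = 5.154 m³/s

5.15 m³/s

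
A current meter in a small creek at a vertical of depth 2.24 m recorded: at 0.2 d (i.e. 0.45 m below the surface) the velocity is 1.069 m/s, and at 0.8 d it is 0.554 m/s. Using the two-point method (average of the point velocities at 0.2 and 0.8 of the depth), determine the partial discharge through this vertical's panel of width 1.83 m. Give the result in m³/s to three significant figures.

v̄ = (1.069 + 0.554) / 2 = 0.8115 m/s
q = v̄ × d × w = 0.8115 × 2.24 × 1.83 = 3.327 m³/s

3.33 m³/s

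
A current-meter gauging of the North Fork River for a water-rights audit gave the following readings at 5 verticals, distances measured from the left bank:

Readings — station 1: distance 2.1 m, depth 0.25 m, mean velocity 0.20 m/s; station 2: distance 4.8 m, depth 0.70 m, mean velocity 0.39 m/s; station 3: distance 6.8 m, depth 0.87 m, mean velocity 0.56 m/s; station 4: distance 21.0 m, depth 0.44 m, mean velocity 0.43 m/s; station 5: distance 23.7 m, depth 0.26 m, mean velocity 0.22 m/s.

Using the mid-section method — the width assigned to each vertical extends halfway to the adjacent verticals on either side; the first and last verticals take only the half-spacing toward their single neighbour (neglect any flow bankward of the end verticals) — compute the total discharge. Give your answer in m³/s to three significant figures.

w_1 = (4.8 − 2.1)/2 = 1.35 m; q_1 = 0.20 × 0.25 × 1.35 = 0.06750 m³/s
w_2 = (6.8 − 2.1)/2 = 2.35 m; q_2 = 0.39 × 0.70 × 2.35 = 0.6416 m³/s
w_3 = (21.0 − 4.8)/2 = 8.1 m; q_3 = 0.56 × 0.87 × 8.1 = 3.946 m³/s
w_4 = (23.7 − 6.8)/2 = 8.45 m; q_4 = 0.43 × 0.44 × 8.45 = 1.599 m³/s
w_5 = (23.7 − 21.0)/2 = 1.35 m; q_5 = 0.22 × 0.26 × 1.35 = 0.07722 m³/s
Q = Σ qᵢ = 6.331 m³/s

6.33 m³/s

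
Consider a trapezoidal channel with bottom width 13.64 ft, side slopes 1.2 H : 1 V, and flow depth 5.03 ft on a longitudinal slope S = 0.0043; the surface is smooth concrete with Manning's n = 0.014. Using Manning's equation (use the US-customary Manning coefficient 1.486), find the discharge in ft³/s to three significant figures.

A = (b + z·y)·y = (13.64 + 1.2×5.03)×5.03 = 98.97 ft²
P = b + 2y√(1+z²) = 13.64 + 2×5.03×√(1+1.2²) = 29.35 ft
R = A/P = 98.97/29.35 = 3.372 ft
Q = (1.486/n)·A·R^(2/3)·S^(1/2) = (1.486/0.014) × 98.97 × 3.372^(2/3) × 0.0043^(1/2) = 1549 ft³/s

1550 ft³/s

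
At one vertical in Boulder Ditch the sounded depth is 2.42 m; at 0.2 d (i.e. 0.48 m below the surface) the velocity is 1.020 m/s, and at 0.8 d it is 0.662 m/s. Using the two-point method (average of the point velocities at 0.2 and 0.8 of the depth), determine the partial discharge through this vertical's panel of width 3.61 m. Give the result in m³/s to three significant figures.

7.35 m³/s

v̄ = (1.020 + 0.662) / 2 = 0.8410 m/s
q = v̄ × d × w = 0.8410 × 2.42 × 3.61 = 7.347 m³/s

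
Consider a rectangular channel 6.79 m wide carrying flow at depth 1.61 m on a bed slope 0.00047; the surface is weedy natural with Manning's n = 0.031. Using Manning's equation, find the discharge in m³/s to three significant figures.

8.11 m³/s

A = b·y = 6.79 × 1.61 = 10.93 m²
P = b + 2y = 6.79 + 2×1.61 = 10.01 m
R = A/P = 10.93/10.01 = 1.092 m
Q = (1/n)·A·R^(2/3)·S^(1/2) = (1/0.031) × 10.93 × 1.092^(2/3) × 0.00047^(1/2) = 8.108 m³/s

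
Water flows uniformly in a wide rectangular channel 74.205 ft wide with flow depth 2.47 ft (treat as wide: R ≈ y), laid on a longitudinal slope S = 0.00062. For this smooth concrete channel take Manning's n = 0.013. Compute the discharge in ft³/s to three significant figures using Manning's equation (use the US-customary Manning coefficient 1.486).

A = b·y = 74.205 × 2.47 = 183.3 ft²
Wide channel: R ≈ y = 2.47 ft
Q = (1.486/n)·A·R^(2/3)·S^(1/2) = (1.486/0.013) × 183.3 × 2.470^(2/3) × 0.00062^(1/2) = 953.2 ft³/s

953 ft³/s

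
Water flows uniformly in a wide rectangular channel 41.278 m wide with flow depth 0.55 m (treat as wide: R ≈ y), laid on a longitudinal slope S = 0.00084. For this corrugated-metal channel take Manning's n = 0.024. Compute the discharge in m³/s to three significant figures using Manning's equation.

18.4 m³/s

A = b·y = 41.278 × 0.55 = 22.70 m²
Wide channel: R ≈ y = 0.55 m
Q = (1/n)·A·R^(2/3)·S^(1/2) = (1/0.024) × 22.70 × 0.5500^(2/3) × 0.00084^(1/2) = 18.40 m³/s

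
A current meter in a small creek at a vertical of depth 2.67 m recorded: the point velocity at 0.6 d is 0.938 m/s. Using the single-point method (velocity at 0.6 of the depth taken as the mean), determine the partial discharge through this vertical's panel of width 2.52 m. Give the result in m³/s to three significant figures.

v̄ = v₀.₆ = 0.938 m/s
q = v̄ × d × w = 0.9380 × 2.67 × 2.52 = 6.311 m³/s

6.31 m³/s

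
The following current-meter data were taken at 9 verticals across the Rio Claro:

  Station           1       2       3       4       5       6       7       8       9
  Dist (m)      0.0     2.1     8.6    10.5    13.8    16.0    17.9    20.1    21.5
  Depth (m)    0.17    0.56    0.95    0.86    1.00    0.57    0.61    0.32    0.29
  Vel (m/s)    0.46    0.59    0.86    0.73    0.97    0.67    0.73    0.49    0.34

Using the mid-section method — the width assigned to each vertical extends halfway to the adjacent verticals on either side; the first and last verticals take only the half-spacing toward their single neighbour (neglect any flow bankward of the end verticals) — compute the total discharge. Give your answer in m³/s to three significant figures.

11.3 m³/s

w_1 = (2.1 − 0.0)/2 = 1.05 m; q_1 = 0.46 × 0.17 × 1.05 = 0.08211 m³/s
w_2 = (8.6 − 0.0)/2 = 4.3 m; q_2 = 0.59 × 0.56 × 4.3 = 1.421 m³/s
w_3 = (10.5 − 2.1)/2 = 4.2 m; q_3 = 0.86 × 0.95 × 4.2 = 3.431 m³/s
w_4 = (13.8 − 8.6)/2 = 2.6 m; q_4 = 0.73 × 0.86 × 2.6 = 1.632 m³/s
w_5 = (16.0 − 10.5)/2 = 2.75 m; q_5 = 0.97 × 1.00 × 2.75 = 2.668 m³/s
w_6 = (17.9 − 13.8)/2 = 2.05 m; q_6 = 0.67 × 0.57 × 2.05 = 0.7829 m³/s
w_7 = (20.1 − 16.0)/2 = 2.05 m; q_7 = 0.73 × 0.61 × 2.05 = 0.9129 m³/s
w_8 = (21.5 − 17.9)/2 = 1.8 m; q_8 = 0.49 × 0.32 × 1.8 = 0.2822 m³/s
w_9 = (21.5 − 20.1)/2 = 0.7 m; q_9 = 0.34 × 0.29 × 0.7 = 0.06902 m³/s
Q = Σ qᵢ = 11.28 m³/s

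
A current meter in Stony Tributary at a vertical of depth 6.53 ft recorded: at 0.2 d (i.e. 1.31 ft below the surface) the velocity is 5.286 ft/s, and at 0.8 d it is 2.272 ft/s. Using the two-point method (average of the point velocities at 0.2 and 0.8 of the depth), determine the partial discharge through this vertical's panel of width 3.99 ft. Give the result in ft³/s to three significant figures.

v̄ = (5.286 + 2.272) / 2 = 3.779 ft/s
q = v̄ × d × w = 3.779 × 6.53 × 3.99 = 98.46 ft³/s

98.5 ft³/s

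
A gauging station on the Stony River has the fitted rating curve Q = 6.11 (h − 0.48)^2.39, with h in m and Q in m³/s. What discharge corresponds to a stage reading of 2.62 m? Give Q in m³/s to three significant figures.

37.6 m³/s

Q = 6.11 × (2.62 − 0.48)^2.39 = 6.11 × 2.14^2.39 = 37.65 m³/s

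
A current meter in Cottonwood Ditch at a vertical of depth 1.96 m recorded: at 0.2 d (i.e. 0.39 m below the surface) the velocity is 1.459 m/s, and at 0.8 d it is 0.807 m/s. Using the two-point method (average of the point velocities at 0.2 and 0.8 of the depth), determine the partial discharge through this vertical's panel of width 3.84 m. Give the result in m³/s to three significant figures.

v̄ = (1.459 + 0.807) / 2 = 1.133 m/s
q = v̄ × d × w = 1.133 × 1.96 × 3.84 = 8.527 m³/s

8.53 m³/s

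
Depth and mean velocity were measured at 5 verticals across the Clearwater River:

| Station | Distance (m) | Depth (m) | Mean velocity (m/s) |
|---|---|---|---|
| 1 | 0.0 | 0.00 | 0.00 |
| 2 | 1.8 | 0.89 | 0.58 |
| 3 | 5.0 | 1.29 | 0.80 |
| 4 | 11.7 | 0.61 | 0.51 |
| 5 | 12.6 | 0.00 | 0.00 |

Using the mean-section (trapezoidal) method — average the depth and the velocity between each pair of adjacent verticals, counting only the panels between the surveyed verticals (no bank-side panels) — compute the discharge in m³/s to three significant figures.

6.88 m³/s

Panel 1-2: Δb = 1.8 m, d̄ = (0.00+0.89)/2 = 0.445, v̄ = (0.00+0.58)/2 = 0.29 → q = 1.8×0.445×0.29 = 0.2323 m³/s
Panel 2-3: Δb = 3.2 m, d̄ = (0.89+1.29)/2 = 1.09, v̄ = (0.58+0.80)/2 = 0.69 → q = 3.2×1.09×0.69 = 2.407 m³/s
Panel 3-4: Δb = 6.7 m, d̄ = (1.29+0.61)/2 = 0.95, v̄ = (0.80+0.51)/2 = 0.655 → q = 6.7×0.95×0.655 = 4.169 m³/s
Panel 4-5: Δb = 0.9 m, d̄ = (0.61+0.00)/2 = 0.305, v̄ = (0.51+0.00)/2 = 0.255 → q = 0.9×0.305×0.255 = 0.07000 m³/s
Q = Σ q = 6.878 m³/s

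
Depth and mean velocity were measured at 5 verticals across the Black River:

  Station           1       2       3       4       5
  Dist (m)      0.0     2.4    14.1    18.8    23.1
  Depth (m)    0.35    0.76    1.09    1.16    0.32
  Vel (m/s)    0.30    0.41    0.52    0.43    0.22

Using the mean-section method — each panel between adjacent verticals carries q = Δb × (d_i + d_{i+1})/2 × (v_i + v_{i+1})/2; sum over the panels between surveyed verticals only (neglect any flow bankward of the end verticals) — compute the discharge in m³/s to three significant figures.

Panel 1-2: Δb = 2.4 m, d̄ = (0.35+0.76)/2 = 0.555, v̄ = (0.30+0.41)/2 = 0.355 → q = 2.4×0.555×0.355 = 0.4729 m³/s
Panel 2-3: Δb = 11.7 m, d̄ = (0.76+1.09)/2 = 0.925, v̄ = (0.41+0.52)/2 = 0.465 → q = 11.7×0.925×0.465 = 5.032 m³/s
Panel 3-4: Δb = 4.7 m, d̄ = (1.09+1.16)/2 = 1.125, v̄ = (0.52+0.43)/2 = 0.475 → q = 4.7×1.125×0.475 = 2.512 m³/s
Panel 4-5: Δb = 4.3 m, d̄ = (1.16+0.32)/2 = 0.74, v̄ = (0.43+0.22)/2 = 0.325 → q = 4.3×0.74×0.325 = 1.034 m³/s
Q = Σ q = 9.051 m³/s

9.05 m³/s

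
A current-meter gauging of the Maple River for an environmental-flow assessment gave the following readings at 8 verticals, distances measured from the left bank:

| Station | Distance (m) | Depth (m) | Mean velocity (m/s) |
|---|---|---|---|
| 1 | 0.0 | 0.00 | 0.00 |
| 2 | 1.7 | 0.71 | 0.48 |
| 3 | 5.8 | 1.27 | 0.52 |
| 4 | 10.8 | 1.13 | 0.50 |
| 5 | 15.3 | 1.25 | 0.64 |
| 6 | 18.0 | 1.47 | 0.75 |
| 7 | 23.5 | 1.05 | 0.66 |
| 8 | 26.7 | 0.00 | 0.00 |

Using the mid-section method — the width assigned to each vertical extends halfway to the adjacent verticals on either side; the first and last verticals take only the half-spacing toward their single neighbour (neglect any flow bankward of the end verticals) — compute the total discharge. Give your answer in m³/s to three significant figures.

w_2 = (5.8 − 0.0)/2 = 2.9 m; q_2 = 0.48 × 0.71 × 2.9 = 0.9883 m³/s
w_3 = (10.8 − 1.7)/2 = 4.55 m; q_3 = 0.52 × 1.27 × 4.55 = 3.005 m³/s
w_4 = (15.3 − 5.8)/2 = 4.75 m; q_4 = 0.50 × 1.13 × 4.75 = 2.684 m³/s
w_5 = (18.0 − 10.8)/2 = 3.6 m; q_5 = 0.64 × 1.25 × 3.6 = 2.880 m³/s
w_6 = (23.5 − 15.3)/2 = 4.1 m; q_6 = 0.75 × 1.47 × 4.1 = 4.520 m³/s
w_7 = (26.7 − 18.0)/2 = 4.35 m; q_7 = 0.66 × 1.05 × 4.35 = 3.015 m³/s
Stations 1, 8 contribute zero (depth or velocity is 0).
Q = Σ qᵢ = 17.09 m³/s

17.1 m³/s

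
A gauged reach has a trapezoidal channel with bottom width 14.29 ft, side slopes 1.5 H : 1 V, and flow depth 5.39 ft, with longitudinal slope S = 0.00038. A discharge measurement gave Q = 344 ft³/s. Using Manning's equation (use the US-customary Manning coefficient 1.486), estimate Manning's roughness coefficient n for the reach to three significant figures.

0.0237

A = (b + z·y)·y = (14.29 + 1.5×5.39)×5.39 = 120.6 ft²
P = b + 2y√(1+z²) = 14.29 + 2×5.39×√(1+1.5²) = 33.72 ft
R = A/P = 120.6/33.72 = 3.576 ft
n = (1.486/Q)·A·R^(2/3)·S^(1/2) = (1.486/344) × 120.6 × 2.339 × 0.01949 = 0.02375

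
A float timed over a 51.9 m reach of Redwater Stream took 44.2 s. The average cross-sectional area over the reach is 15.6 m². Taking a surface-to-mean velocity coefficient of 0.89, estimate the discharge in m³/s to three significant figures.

v_surface = L / t̄ = 51.9 / 44.2 = 1.174 m/s
v_mean = 0.89 × 1.174 = 1.045 m/s
Q = A × v_mean = 15.6 × 1.045 = 16.30 m³/s

16.3 m³/s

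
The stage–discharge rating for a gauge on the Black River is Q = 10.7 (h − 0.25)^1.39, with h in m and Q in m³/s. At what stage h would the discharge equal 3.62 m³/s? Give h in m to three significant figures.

h − h₀ = (Q/C)^(1/b) = (3.62/10.7)^(1/1.39) = 0.4585 m
h = 0.25 + 0.4585 = 0.7085 m

0.709 m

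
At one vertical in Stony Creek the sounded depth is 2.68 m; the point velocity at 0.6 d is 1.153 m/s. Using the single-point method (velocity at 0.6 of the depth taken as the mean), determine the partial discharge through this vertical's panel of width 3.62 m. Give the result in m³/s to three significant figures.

11.2 m³/s

v̄ = v₀.₆ = 1.153 m/s
q = v̄ × d × w = 1.153 × 2.68 × 3.62 = 11.19 m³/s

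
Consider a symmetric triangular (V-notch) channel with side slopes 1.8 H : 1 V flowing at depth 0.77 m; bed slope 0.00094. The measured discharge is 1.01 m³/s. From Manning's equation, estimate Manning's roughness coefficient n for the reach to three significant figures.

0.0157

A = z·y² = 1.8×0.77² = 1.067 m²
P = 2y√(1+z²) = 2×0.77×√(1+1.8²) = 3.171 m
R = A/P = 1.067/3.171 = 0.3366 m
n = (1/Q)·A·R^(2/3)·S^(1/2) = (1/1.01) × 1.067 × 0.4838 × 0.03066 = 0.01567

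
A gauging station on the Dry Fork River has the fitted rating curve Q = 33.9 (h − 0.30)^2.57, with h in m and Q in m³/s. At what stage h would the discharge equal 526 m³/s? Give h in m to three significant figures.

3.21 m

h − h₀ = (Q/C)^(1/b) = (526/33.9)^(1/2.57) = 2.906 m
h = 0.30 + 2.906 = 3.206 m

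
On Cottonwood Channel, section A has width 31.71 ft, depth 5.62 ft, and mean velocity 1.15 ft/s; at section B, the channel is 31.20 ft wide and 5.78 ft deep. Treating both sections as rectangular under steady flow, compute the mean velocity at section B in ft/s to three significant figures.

Q = A₁V₁ = (31.71×5.62) × 1.15 = 204.9 ft³/s
A₂ = 31.20 × 5.78 = 180.3 ft²
V₂ = Q/A₂ = 204.9/180.3 = 1.136 ft/s

1.14 ft/s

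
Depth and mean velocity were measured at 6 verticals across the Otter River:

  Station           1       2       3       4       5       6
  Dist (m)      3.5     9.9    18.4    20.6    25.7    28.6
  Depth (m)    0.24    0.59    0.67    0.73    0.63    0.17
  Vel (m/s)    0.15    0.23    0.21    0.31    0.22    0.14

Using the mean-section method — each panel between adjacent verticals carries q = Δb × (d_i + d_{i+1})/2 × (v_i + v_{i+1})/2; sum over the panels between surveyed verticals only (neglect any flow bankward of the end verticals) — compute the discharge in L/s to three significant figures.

3210 L/s

Panel 1-2: Δb = 6.4 m, d̄ = (0.24+0.59)/2 = 0.415, v̄ = (0.15+0.23)/2 = 0.19 → q = 6.4×0.415×0.19 = 0.5046 m³/s
Panel 2-3: Δb = 8.5 m, d̄ = (0.59+0.67)/2 = 0.63, v̄ = (0.23+0.21)/2 = 0.22 → q = 8.5×0.63×0.22 = 1.178 m³/s
Panel 3-4: Δb = 2.2 m, d̄ = (0.67+0.73)/2 = 0.7, v̄ = (0.21+0.31)/2 = 0.26 → q = 2.2×0.7×0.26 = 0.4004 m³/s
Panel 4-5: Δb = 5.1 m, d̄ = (0.73+0.63)/2 = 0.68, v̄ = (0.31+0.22)/2 = 0.265 → q = 5.1×0.68×0.265 = 0.9190 m³/s
Panel 5-6: Δb = 2.9 m, d̄ = (0.63+0.17)/2 = 0.4, v̄ = (0.22+0.14)/2 = 0.18 → q = 2.9×0.4×0.18 = 0.2088 m³/s
Q = Σ q = 3.211 m³/s
= 3.211 × 1000 = 3211 L/s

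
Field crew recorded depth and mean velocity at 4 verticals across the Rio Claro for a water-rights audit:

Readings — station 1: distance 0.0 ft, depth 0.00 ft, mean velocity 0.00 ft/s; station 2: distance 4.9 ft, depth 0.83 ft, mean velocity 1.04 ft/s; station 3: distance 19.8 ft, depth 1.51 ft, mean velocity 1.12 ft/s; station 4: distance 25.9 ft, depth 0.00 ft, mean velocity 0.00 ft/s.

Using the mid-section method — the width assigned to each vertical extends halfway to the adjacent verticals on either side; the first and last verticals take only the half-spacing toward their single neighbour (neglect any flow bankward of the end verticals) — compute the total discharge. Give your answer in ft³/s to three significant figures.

26.3 ft³/s

w_2 = (19.8 − 0.0)/2 = 9.9 ft; q_2 = 1.04 × 0.83 × 9.9 = 8.546 ft³/s
w_3 = (25.9 − 4.9)/2 = 10.5 ft; q_3 = 1.12 × 1.51 × 10.5 = 17.76 ft³/s
Stations 1, 4 contribute zero (depth or velocity is 0).
Q = Σ qᵢ = 26.30 ft³/s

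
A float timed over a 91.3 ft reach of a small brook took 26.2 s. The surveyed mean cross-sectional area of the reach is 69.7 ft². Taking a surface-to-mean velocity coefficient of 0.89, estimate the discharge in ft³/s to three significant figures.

v_surface = L / t̄ = 91.3 / 26.2 = 3.485 ft/s
v_mean = 0.89 × 3.485 = 3.101 ft/s
Q = A × v_mean = 69.7 × 3.101 = 216.2 ft³/s

216 ft³/s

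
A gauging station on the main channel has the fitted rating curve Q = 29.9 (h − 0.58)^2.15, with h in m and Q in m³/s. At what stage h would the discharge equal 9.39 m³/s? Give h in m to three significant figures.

1.16 m

h − h₀ = (Q/C)^(1/b) = (9.39/29.9)^(1/2.15) = 0.5835 m
h = 0.58 + 0.5835 = 1.164 m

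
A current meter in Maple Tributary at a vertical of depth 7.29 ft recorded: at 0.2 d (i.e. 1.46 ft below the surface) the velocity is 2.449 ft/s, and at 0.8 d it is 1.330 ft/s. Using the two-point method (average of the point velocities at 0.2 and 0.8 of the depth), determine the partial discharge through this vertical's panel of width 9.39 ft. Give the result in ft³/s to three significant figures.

v̄ = (2.449 + 1.330) / 2 = 1.890 ft/s
q = v̄ × d × w = 1.890 × 7.29 × 9.39 = 129.3 ft³/s

129 ft³/s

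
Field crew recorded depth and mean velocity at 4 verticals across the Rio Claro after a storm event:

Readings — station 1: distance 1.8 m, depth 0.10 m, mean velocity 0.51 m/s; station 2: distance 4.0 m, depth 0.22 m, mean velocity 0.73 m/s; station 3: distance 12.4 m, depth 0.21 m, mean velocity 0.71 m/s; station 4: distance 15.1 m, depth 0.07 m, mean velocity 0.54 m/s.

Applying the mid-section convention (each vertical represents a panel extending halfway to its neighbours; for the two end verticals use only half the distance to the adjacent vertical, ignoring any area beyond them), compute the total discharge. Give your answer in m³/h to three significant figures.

w_1 = (4.0 − 1.8)/2 = 1.1 m; q_1 = 0.51 × 0.10 × 1.1 = 0.05610 m³/s
w_2 = (12.4 − 1.8)/2 = 5.3 m; q_2 = 0.73 × 0.22 × 5.3 = 0.8512 m³/s
w_3 = (15.1 − 4.0)/2 = 5.55 m; q_3 = 0.71 × 0.21 × 5.55 = 0.8275 m³/s
w_4 = (15.1 − 12.4)/2 = 1.35 m; q_4 = 0.54 × 0.07 × 1.35 = 0.05103 m³/s
Q = Σ qᵢ = 1.786 m³/s
= 1.786 × 3600 = 6429 m³/h

6430 m³/h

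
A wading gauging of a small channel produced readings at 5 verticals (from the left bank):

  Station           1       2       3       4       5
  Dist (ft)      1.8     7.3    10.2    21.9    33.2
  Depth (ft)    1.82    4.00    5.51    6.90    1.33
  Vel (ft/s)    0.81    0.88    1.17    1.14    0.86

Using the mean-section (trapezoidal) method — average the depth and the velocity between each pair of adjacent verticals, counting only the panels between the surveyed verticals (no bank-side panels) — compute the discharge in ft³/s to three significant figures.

158 ft³/s

Panel 1-2: Δb = 5.5 ft, d̄ = (1.82+4.00)/2 = 2.91, v̄ = (0.81+0.88)/2 = 0.845 → q = 5.5×2.91×0.845 = 13.52 ft³/s
Panel 2-3: Δb = 2.9 ft, d̄ = (4.00+5.51)/2 = 4.755, v̄ = (0.88+1.17)/2 = 1.025 → q = 2.9×4.755×1.025 = 14.13 ft³/s
Panel 3-4: Δb = 11.7 ft, d̄ = (5.51+6.90)/2 = 6.205, v̄ = (1.17+1.14)/2 = 1.155 → q = 11.7×6.205×1.155 = 83.85 ft³/s
Panel 4-5: Δb = 11.3 ft, d̄ = (6.90+1.33)/2 = 4.115, v̄ = (1.14+0.86)/2 = 1 → q = 11.3×4.115×1 = 46.50 ft³/s
Q = Σ q = 158.0 ft³/s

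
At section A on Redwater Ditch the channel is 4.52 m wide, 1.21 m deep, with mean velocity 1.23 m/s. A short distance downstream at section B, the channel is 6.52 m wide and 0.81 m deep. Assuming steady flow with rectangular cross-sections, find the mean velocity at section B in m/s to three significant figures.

Q = A₁V₁ = (4.52×1.21) × 1.23 = 6.727 m³/s
A₂ = 6.52 × 0.81 = 5.281 m²
V₂ = Q/A₂ = 6.727/5.281 = 1.274 m/s

1.27 m/s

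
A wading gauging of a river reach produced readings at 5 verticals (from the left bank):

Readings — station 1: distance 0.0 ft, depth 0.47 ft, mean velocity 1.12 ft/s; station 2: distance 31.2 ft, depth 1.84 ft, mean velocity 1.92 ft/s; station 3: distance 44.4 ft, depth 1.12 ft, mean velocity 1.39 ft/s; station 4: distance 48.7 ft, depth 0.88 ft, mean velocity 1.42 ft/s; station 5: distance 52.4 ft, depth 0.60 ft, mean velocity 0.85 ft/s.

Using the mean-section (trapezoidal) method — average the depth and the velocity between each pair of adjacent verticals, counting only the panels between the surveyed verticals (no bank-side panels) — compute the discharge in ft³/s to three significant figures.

Panel 1-2: Δb = 31.2 ft, d̄ = (0.47+1.84)/2 = 1.155, v̄ = (1.12+1.92)/2 = 1.52 → q = 31.2×1.155×1.52 = 54.77 ft³/s
Panel 2-3: Δb = 13.2 ft, d̄ = (1.84+1.12)/2 = 1.48, v̄ = (1.92+1.39)/2 = 1.655 → q = 13.2×1.48×1.655 = 32.33 ft³/s
Panel 3-4: Δb = 4.3 ft, d̄ = (1.12+0.88)/2 = 1, v̄ = (1.39+1.42)/2 = 1.405 → q = 4.3×1×1.405 = 6.042 ft³/s
Panel 4-5: Δb = 3.7 ft, d̄ = (0.88+0.60)/2 = 0.74, v̄ = (1.42+0.85)/2 = 1.135 → q = 3.7×0.74×1.135 = 3.108 ft³/s
Q = Σ q = 96.26 ft³/s

96.3 ft³/s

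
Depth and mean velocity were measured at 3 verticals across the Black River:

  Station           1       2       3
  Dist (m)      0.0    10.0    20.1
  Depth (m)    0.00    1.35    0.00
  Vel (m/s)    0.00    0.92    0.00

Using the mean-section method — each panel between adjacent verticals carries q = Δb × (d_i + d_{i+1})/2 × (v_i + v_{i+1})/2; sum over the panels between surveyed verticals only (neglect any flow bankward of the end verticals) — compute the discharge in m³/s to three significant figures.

6.24 m³/s

Panel 1-2: Δb = 10 m, d̄ = (0.00+1.35)/2 = 0.675, v̄ = (0.00+0.92)/2 = 0.46 → q = 10×0.675×0.46 = 3.105 m³/s
Panel 2-3: Δb = 10.1 m, d̄ = (1.35+0.00)/2 = 0.675, v̄ = (0.92+0.00)/2 = 0.46 → q = 10.1×0.675×0.46 = 3.136 m³/s
Q = Σ q = 6.241 m³/s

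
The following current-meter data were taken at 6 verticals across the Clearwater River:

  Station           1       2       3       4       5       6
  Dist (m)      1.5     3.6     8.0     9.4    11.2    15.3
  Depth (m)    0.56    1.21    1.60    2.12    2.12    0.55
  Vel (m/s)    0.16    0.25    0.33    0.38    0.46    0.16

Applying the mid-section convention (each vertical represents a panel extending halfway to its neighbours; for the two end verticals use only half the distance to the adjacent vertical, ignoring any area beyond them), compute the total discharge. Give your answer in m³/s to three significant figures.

w_1 = (3.6 − 1.5)/2 = 1.05 m; q_1 = 0.16 × 0.56 × 1.05 = 0.09408 m³/s
w_2 = (8.0 − 1.5)/2 = 3.25 m; q_2 = 0.25 × 1.21 × 3.25 = 0.9831 m³/s
w_3 = (9.4 − 3.6)/2 = 2.9 m; q_3 = 0.33 × 1.60 × 2.9 = 1.531 m³/s
w_4 = (11.2 − 8.0)/2 = 1.6 m; q_4 = 0.38 × 2.12 × 1.6 = 1.289 m³/s
w_5 = (15.3 − 9.4)/2 = 2.95 m; q_5 = 0.46 × 2.12 × 2.95 = 2.877 m³/s
w_6 = (15.3 − 11.2)/2 = 2.05 m; q_6 = 0.16 × 0.55 × 2.05 = 0.1804 m³/s
Q = Σ qᵢ = 6.955 m³/s

6.95 m³/s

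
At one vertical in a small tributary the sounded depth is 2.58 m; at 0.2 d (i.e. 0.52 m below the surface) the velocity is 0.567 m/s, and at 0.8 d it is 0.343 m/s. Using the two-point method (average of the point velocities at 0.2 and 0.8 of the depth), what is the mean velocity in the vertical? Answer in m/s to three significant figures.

0.455 m/s

v̄ = (0.567 + 0.343) / 2 = 0.4550 m/s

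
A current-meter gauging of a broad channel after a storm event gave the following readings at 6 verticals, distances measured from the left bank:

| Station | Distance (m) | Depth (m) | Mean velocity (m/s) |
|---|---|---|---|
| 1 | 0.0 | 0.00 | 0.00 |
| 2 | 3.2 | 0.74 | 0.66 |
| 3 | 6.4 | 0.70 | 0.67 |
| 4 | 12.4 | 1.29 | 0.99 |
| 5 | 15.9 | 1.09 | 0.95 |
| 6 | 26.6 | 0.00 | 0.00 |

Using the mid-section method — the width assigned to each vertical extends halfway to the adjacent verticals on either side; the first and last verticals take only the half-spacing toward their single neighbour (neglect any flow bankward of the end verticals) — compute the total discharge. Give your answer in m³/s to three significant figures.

w_2 = (6.4 − 0.0)/2 = 3.2 m; q_2 = 0.66 × 0.74 × 3.2 = 1.563 m³/s
w_3 = (12.4 − 3.2)/2 = 4.6 m; q_3 = 0.67 × 0.70 × 4.6 = 2.157 m³/s
w_4 = (15.9 − 6.4)/2 = 4.75 m; q_4 = 0.99 × 1.29 × 4.75 = 6.066 m³/s
w_5 = (26.6 − 12.4)/2 = 7.1 m; q_5 = 0.95 × 1.09 × 7.1 = 7.352 m³/s
Stations 1, 6 contribute zero (depth or velocity is 0).
Q = Σ qᵢ = 17.14 m³/s

17.1 m³/s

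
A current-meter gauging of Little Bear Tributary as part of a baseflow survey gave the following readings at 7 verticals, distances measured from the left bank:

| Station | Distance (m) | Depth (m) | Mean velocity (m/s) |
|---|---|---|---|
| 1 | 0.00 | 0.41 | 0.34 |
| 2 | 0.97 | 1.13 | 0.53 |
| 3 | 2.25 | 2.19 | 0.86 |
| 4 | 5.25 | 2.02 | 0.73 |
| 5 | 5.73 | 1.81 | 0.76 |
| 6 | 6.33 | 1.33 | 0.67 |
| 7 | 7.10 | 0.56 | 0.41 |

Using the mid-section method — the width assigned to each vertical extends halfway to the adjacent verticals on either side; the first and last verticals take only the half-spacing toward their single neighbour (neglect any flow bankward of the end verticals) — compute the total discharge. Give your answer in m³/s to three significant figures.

8.78 m³/s

w_1 = (0.97 − 0.00)/2 = 0.485 m; q_1 = 0.34 × 0.41 × 0.485 = 0.06761 m³/s
w_2 = (2.25 − 0.00)/2 = 1.125 m; q_2 = 0.53 × 1.13 × 1.125 = 0.6738 m³/s
w_3 = (5.25 − 0.97)/2 = 2.14 m; q_3 = 0.86 × 2.19 × 2.14 = 4.030 m³/s
w_4 = (5.73 − 2.25)/2 = 1.74 m; q_4 = 0.73 × 2.02 × 1.74 = 2.566 m³/s
w_5 = (6.33 − 5.25)/2 = 0.54 m; q_5 = 0.76 × 1.81 × 0.54 = 0.7428 m³/s
w_6 = (7.10 − 5.73)/2 = 0.685 m; q_6 = 0.67 × 1.33 × 0.685 = 0.6104 m³/s
w_7 = (7.10 − 6.33)/2 = 0.385 m; q_7 = 0.41 × 0.56 × 0.385 = 0.08840 m³/s
Q = Σ qᵢ = 8.779 m³/s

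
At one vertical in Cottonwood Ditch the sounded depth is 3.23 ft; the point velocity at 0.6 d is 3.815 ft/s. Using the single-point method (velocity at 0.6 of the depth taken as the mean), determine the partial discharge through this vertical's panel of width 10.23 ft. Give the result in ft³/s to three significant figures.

126 ft³/s

v̄ = v₀.₆ = 3.815 ft/s
q = v̄ × d × w = 3.815 × 3.23 × 10.23 = 126.1 ft³/s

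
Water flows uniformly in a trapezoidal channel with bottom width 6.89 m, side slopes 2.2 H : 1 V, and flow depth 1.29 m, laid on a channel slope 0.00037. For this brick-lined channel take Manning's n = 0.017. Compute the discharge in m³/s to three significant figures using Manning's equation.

A = (b + z·y)·y = (6.89 + 2.2×1.29)×1.29 = 12.55 m²
P = b + 2y√(1+z²) = 6.89 + 2×1.29×√(1+2.2²) = 13.12 m
R = A/P = 12.55/13.12 = 0.9561 m
Q = (1/n)·A·R^(2/3)·S^(1/2) = (1/0.017) × 12.55 × 0.9561^(2/3) × 0.00037^(1/2) = 13.78 m³/s

13.8 m³/s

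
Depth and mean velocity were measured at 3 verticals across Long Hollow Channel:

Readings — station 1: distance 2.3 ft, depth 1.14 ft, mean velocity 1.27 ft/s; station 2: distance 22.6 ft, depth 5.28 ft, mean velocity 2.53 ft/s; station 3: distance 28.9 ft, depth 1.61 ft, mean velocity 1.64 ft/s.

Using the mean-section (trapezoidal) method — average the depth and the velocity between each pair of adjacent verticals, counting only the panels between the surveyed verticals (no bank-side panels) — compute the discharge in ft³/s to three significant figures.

169 ft³/s

Panel 1-2: Δb = 20.3 ft, d̄ = (1.14+5.28)/2 = 3.21, v̄ = (1.27+2.53)/2 = 1.9 → q = 20.3×3.21×1.9 = 123.8 ft³/s
Panel 2-3: Δb = 6.3 ft, d̄ = (5.28+1.61)/2 = 3.445, v̄ = (2.53+1.64)/2 = 2.085 → q = 6.3×3.445×2.085 = 45.25 ft³/s
Q = Σ q = 169.1 ft³/s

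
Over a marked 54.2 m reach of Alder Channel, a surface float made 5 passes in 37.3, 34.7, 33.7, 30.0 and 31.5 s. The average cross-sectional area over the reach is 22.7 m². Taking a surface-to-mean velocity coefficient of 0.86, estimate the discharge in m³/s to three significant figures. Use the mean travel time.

t̄ = (37.3 + 34.7 + 33.7 + 30.0 + 31.5) / 5 = 33.44 s
v_surface = L / t̄ = 54.2 / 33.44 = 1.621 m/s
v_mean = 0.86 × 1.621 = 1.394 m/s
Q = A × v_mean = 22.7 × 1.394 = 31.64 m³/s

31.6 m³/s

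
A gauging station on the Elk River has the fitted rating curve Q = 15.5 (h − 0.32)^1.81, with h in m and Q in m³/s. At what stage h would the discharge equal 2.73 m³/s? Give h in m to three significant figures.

h − h₀ = (Q/C)^(1/b) = (2.73/15.5)^(1/1.81) = 0.3831 m
h = 0.32 + 0.3831 = 0.7031 m

0.703 m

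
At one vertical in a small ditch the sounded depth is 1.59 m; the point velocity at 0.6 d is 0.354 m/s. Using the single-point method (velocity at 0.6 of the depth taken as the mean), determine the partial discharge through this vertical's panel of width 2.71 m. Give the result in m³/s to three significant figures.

v̄ = v₀.₆ = 0.354 m/s
q = v̄ × d × w = 0.3540 × 1.59 × 2.71 = 1.525 m³/s

1.53 m³/s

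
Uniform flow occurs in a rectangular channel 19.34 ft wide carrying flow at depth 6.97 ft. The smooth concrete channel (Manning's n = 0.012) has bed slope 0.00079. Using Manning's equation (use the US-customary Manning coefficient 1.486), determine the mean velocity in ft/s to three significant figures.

A = b·y = 19.34 × 6.97 = 134.8 ft²
P = b + 2y = 19.34 + 2×6.97 = 33.28 ft
R = A/P = 134.8/33.28 = 4.050 ft
Q = (1.486/n)·A·R^(2/3)·S^(1/2) = (1.486/0.012) × 134.8 × 4.050^(2/3) × 0.00079^(1/2) = 1192 ft³/s
V = Q/A = 1192/134.8 = 8.844 ft/s

8.84 ft/s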